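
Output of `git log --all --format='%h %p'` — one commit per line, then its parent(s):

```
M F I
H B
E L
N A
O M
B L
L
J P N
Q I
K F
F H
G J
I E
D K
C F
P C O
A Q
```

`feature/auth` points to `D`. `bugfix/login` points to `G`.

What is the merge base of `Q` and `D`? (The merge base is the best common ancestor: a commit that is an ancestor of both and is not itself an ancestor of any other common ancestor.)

Ancestors of Q: {E, I, L, Q}.
Ancestors of D: {B, D, F, H, K, L}.
Common ancestors: {L}.
The only common ancestor is L, so it is the merge base.

L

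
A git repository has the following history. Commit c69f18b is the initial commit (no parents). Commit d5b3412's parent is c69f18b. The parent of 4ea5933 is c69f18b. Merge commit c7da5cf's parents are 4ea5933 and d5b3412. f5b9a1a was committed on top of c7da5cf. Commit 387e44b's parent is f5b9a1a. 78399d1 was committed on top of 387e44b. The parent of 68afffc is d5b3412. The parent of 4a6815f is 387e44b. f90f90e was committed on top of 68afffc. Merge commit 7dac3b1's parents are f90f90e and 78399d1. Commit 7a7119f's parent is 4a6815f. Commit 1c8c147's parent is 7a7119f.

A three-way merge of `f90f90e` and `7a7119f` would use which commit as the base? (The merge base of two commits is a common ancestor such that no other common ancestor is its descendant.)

Ancestors of f90f90e: {68afffc, c69f18b, d5b3412, f90f90e}.
Ancestors of 7a7119f: {387e44b, 4a6815f, 4ea5933, 7a7119f, c69f18b, c7da5cf, d5b3412, f5b9a1a}.
Common ancestors: {c69f18b, d5b3412}.
Among these, d5b3412 is not an ancestor of any other common ancestor — it is the merge base.

d5b3412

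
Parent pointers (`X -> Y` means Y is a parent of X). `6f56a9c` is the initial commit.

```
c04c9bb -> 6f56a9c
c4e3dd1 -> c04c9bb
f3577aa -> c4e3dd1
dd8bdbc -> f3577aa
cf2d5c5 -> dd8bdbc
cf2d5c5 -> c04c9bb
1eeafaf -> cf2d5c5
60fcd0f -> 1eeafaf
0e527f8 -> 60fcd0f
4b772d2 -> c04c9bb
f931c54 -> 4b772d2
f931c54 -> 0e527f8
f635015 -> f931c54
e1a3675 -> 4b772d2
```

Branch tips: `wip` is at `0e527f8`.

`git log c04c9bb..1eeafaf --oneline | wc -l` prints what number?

5

Reachable from 1eeafaf: {1eeafaf, 6f56a9c, c04c9bb, c4e3dd1, cf2d5c5, dd8bdbc, f3577aa}.
Reachable from c04c9bb: {6f56a9c, c04c9bb}.
In 1eeafaf's history but not c04c9bb's: {1eeafaf, c4e3dd1, cf2d5c5, dd8bdbc, f3577aa} — 5 commits.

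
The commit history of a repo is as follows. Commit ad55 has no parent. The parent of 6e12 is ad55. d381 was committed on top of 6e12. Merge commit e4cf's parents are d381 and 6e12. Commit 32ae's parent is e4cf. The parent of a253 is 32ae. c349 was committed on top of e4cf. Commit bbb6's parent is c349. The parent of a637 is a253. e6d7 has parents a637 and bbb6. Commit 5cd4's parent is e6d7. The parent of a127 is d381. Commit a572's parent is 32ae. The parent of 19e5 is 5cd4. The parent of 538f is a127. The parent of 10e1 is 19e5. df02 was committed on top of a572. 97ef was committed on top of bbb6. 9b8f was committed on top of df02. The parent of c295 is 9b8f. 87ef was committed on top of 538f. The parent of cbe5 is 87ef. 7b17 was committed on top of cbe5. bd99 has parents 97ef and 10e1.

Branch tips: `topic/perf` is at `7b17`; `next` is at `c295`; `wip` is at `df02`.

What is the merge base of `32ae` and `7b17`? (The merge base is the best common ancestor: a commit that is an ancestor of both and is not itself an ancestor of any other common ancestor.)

d381

Ancestors of 32ae: {32ae, 6e12, ad55, d381, e4cf}.
Ancestors of 7b17: {538f, 6e12, 7b17, 87ef, a127, ad55, cbe5, d381}.
Common ancestors: {6e12, ad55, d381}.
Among these, d381 is not an ancestor of any other common ancestor — it is the merge base.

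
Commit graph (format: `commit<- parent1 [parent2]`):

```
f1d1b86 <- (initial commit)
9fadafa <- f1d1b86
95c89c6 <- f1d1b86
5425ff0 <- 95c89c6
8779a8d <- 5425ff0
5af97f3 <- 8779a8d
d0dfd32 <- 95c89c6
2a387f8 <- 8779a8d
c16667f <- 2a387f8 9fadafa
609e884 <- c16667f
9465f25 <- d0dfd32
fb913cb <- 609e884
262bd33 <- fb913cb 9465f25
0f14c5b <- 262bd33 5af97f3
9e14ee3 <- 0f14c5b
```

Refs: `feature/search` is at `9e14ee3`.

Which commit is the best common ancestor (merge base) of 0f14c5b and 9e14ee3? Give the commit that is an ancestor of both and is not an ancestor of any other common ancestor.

Ancestors of 0f14c5b: {0f14c5b, 262bd33, 2a387f8, 5425ff0, 5af97f3, 609e884, 8779a8d, 9465f25, 95c89c6, 9fadafa, c16667f, d0dfd32, f1d1b86, fb913cb}.
Ancestors of 9e14ee3: {0f14c5b, 262bd33, 2a387f8, 5425ff0, 5af97f3, 609e884, 8779a8d, 9465f25, 95c89c6, 9e14ee3, 9fadafa, c16667f, d0dfd32, f1d1b86, fb913cb}.
Common ancestors: {0f14c5b, 262bd33, 2a387f8, 5425ff0, 5af97f3, 609e884, 8779a8d, 9465f25, 95c89c6, 9fadafa, c16667f, d0dfd32, f1d1b86, fb913cb}.
Among these, 0f14c5b is not an ancestor of any other common ancestor — it is the merge base.

0f14c5b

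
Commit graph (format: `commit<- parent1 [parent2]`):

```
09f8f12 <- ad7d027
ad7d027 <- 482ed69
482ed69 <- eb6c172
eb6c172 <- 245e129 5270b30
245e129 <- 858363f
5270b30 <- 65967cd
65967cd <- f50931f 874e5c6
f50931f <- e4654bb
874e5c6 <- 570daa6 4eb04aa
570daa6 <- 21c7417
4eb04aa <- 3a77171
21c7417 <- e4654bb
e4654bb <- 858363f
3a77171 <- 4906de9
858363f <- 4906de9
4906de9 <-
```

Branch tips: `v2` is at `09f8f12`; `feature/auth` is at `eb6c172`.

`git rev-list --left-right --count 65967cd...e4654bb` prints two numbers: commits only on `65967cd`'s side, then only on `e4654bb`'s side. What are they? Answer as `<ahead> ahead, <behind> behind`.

Reachable from 65967cd: {21c7417, 3a77171, 4906de9, 4eb04aa, 570daa6, 65967cd, 858363f, 874e5c6, e4654bb, f50931f}.
Reachable from e4654bb: {4906de9, 858363f, e4654bb}.
Only in 65967cd's history (ahead): {21c7417, 3a77171, 4eb04aa, 570daa6, 65967cd, 874e5c6, f50931f} — 7.
Only in e4654bb's history (behind): {} — 0.

7 ahead, 0 behind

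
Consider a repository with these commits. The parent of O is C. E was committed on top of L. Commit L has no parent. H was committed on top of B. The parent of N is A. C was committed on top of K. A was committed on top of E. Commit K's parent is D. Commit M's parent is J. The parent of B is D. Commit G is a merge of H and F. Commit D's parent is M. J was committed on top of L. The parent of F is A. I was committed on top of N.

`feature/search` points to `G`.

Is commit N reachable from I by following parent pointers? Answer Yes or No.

Ancestors of I (commits reachable by following parents): {A, E, I, L, N}.
N is in that set, so it is an ancestor of I.

Yes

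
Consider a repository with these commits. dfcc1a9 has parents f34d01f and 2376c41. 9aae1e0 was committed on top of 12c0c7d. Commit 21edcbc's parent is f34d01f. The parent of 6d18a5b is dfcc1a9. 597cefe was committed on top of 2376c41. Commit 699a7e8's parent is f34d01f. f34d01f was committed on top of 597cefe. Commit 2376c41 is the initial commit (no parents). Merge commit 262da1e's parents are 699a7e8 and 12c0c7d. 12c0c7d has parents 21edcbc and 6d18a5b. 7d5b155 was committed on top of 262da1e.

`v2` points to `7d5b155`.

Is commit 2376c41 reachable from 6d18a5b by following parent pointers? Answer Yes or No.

Ancestors of 6d18a5b (commits reachable by following parents): {2376c41, 597cefe, 6d18a5b, dfcc1a9, f34d01f}.
2376c41 is in that set, so it is an ancestor of 6d18a5b.

Yes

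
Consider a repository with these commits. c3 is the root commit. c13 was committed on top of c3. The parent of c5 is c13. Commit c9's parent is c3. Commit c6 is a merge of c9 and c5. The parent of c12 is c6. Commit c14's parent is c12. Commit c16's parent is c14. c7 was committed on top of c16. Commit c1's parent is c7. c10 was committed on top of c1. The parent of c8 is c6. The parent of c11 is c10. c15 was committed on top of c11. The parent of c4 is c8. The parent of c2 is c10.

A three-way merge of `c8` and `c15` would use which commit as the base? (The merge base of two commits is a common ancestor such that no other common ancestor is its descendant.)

c6

Ancestors of c8: {c13, c3, c5, c6, c8, c9}.
Ancestors of c15: {c1, c10, c11, c12, c13, c14, c15, c16, c3, c5, c6, c7, c9}.
Common ancestors: {c13, c3, c5, c6, c9}.
Among these, c6 is not an ancestor of any other common ancestor — it is the merge base.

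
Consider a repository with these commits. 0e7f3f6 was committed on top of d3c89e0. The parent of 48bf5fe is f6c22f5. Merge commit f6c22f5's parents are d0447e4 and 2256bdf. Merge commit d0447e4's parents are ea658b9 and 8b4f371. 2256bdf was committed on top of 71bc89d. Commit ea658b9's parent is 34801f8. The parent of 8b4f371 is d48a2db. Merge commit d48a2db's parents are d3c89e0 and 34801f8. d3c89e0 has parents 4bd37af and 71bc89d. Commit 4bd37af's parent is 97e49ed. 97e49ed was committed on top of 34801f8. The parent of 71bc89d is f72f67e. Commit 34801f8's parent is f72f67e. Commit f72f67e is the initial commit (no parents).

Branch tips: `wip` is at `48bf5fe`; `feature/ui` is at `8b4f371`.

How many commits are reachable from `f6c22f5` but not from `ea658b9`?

Reachable from f6c22f5: {2256bdf, 34801f8, 4bd37af, 71bc89d, 8b4f371, 97e49ed, d0447e4, d3c89e0, d48a2db, ea658b9, f6c22f5, f72f67e}.
Reachable from ea658b9: {34801f8, ea658b9, f72f67e}.
In f6c22f5's history but not ea658b9's: {2256bdf, 4bd37af, 71bc89d, 8b4f371, 97e49ed, d0447e4, d3c89e0, d48a2db, f6c22f5} — 9 commits.

9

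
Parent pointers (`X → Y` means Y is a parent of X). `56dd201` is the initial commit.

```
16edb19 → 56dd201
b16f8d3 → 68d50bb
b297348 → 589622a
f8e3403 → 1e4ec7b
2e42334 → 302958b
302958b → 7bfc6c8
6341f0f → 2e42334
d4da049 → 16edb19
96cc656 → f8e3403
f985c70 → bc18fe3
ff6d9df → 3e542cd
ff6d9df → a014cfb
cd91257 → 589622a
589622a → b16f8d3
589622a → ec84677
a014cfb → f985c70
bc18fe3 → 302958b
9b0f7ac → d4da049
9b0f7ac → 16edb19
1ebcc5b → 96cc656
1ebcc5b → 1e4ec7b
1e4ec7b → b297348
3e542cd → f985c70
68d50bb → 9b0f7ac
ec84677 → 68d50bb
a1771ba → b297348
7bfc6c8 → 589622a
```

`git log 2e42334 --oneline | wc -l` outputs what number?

Walking parent pointers from 2e42334: reachable set = {16edb19, 2e42334, 302958b, 56dd201, 589622a, 68d50bb, 7bfc6c8, 9b0f7ac, b16f8d3, d4da049, ec84677}.
That is 11 commits.

11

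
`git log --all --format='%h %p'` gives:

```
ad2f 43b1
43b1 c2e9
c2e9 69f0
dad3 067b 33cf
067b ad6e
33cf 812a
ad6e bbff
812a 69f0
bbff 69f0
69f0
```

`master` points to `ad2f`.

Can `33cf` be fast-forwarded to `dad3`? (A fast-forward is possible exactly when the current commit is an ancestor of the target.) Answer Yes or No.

Yes

A fast-forward from 33cf to dad3 is possible iff 33cf is an ancestor of dad3.
Ancestors of dad3: {067b, 33cf, 69f0, 812a, ad6e, bbff, dad3}.
33cf is among them, so fast-forward is possible.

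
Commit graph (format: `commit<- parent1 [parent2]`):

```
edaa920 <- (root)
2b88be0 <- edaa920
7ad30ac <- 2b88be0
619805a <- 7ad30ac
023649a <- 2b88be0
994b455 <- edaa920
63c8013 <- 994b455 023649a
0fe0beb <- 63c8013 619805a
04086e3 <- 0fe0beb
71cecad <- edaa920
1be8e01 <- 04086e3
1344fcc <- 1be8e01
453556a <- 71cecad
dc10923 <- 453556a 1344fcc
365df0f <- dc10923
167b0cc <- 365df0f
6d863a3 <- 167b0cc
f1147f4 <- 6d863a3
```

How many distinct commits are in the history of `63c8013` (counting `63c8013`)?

5

Walking parent pointers from 63c8013: reachable set = {023649a, 2b88be0, 63c8013, 994b455, edaa920}.
That is 5 commits.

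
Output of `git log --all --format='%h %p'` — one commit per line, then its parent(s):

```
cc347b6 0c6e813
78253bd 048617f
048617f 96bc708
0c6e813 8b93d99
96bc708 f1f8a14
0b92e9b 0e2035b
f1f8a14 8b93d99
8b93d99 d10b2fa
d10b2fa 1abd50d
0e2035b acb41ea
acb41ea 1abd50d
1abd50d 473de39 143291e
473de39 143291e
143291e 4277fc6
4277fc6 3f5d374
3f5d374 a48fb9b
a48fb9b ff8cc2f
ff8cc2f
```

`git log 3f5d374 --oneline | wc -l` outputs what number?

Walking parent pointers from 3f5d374: reachable set = {3f5d374, a48fb9b, ff8cc2f}.
That is 3 commits.

3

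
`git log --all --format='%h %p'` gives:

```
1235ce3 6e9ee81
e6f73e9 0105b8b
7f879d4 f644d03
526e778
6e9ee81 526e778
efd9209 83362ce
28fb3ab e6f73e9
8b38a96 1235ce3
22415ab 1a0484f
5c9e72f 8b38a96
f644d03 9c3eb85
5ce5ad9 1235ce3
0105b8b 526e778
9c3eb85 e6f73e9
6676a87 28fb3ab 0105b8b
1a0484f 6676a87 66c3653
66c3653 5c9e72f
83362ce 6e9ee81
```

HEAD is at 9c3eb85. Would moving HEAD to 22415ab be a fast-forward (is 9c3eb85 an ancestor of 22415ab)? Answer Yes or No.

No

A fast-forward from 9c3eb85 to 22415ab is possible iff 9c3eb85 is an ancestor of 22415ab.
Ancestors of 22415ab: {0105b8b, 1235ce3, 1a0484f, 22415ab, 28fb3ab, 526e778, 5c9e72f, 6676a87, 66c3653, 6e9ee81, 8b38a96, e6f73e9}.
9c3eb85 is not among them, so fast-forward is not possible.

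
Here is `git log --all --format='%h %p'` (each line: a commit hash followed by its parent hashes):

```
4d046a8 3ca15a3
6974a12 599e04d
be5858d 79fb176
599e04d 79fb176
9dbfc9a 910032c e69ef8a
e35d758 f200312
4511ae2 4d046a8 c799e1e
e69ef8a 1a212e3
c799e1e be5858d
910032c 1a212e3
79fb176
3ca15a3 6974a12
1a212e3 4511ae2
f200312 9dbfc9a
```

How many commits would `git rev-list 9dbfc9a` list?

12

Walking parent pointers from 9dbfc9a: reachable set = {1a212e3, 3ca15a3, 4511ae2, 4d046a8, 599e04d, 6974a12, 79fb176, 910032c, 9dbfc9a, be5858d, c799e1e, e69ef8a}.
That is 12 commits.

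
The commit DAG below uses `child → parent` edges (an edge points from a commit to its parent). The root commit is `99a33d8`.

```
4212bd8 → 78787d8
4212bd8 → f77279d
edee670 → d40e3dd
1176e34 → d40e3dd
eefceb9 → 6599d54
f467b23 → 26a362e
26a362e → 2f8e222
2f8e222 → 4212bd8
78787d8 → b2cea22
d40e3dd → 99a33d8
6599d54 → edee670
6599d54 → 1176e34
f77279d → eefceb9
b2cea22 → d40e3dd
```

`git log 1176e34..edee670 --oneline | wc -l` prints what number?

1

Reachable from edee670: {99a33d8, d40e3dd, edee670}.
Reachable from 1176e34: {1176e34, 99a33d8, d40e3dd}.
In edee670's history but not 1176e34's: {edee670} — 1 commit.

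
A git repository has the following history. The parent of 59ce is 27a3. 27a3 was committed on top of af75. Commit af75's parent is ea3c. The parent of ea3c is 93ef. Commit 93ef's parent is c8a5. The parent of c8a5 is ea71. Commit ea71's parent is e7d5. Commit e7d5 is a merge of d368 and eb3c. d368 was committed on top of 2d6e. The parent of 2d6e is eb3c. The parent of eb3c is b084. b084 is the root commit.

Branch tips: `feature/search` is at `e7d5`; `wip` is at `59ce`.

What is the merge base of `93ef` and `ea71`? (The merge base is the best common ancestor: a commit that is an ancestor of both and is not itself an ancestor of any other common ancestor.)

Ancestors of 93ef: {2d6e, 93ef, b084, c8a5, d368, e7d5, ea71, eb3c}.
Ancestors of ea71: {2d6e, b084, d368, e7d5, ea71, eb3c}.
Common ancestors: {2d6e, b084, d368, e7d5, ea71, eb3c}.
Among these, ea71 is not an ancestor of any other common ancestor — it is the merge base.

ea71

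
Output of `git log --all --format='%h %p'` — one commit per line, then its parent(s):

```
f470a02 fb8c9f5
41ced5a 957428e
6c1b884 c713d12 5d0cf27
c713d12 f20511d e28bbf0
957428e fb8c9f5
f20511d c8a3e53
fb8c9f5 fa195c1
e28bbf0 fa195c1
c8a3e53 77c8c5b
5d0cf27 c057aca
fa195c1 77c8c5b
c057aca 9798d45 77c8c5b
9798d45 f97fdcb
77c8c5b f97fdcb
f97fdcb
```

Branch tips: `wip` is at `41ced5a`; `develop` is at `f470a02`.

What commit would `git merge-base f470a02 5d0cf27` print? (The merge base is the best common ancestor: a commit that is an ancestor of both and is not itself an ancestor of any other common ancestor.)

77c8c5b

Ancestors of f470a02: {77c8c5b, f470a02, f97fdcb, fa195c1, fb8c9f5}.
Ancestors of 5d0cf27: {5d0cf27, 77c8c5b, 9798d45, c057aca, f97fdcb}.
Common ancestors: {77c8c5b, f97fdcb}.
Among these, 77c8c5b is not an ancestor of any other common ancestor — it is the merge base.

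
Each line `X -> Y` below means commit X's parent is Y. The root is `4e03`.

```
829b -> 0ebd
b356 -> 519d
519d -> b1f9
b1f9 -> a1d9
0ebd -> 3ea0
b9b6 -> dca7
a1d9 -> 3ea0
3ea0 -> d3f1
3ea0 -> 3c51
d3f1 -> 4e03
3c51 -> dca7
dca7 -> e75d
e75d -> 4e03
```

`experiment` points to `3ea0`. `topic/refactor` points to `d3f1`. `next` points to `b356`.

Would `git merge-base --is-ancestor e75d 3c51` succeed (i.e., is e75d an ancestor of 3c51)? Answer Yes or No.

Ancestors of 3c51 (commits reachable by following parents): {3c51, 4e03, dca7, e75d}.
e75d is in that set, so it is an ancestor of 3c51.

Yes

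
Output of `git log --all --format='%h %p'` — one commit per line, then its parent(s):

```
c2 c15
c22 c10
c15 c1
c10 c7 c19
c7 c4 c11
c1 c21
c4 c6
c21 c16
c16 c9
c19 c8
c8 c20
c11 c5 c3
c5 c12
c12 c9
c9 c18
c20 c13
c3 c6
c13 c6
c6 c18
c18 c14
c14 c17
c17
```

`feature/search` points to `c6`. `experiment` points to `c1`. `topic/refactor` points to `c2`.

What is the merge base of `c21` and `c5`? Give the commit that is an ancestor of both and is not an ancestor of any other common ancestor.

Ancestors of c21: {c14, c16, c17, c18, c21, c9}.
Ancestors of c5: {c12, c14, c17, c18, c5, c9}.
Common ancestors: {c14, c17, c18, c9}.
Among these, c9 is not an ancestor of any other common ancestor — it is the merge base.

c9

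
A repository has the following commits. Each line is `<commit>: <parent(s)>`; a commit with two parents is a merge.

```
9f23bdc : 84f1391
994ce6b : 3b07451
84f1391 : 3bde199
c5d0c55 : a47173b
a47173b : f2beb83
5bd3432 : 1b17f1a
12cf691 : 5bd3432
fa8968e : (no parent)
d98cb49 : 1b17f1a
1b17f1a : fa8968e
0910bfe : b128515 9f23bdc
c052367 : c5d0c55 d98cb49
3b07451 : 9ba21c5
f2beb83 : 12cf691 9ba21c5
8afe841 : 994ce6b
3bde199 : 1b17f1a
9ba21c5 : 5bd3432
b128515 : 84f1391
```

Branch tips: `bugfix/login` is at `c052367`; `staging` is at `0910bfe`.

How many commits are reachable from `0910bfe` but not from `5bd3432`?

Reachable from 0910bfe: {0910bfe, 1b17f1a, 3bde199, 84f1391, 9f23bdc, b128515, fa8968e}.
Reachable from 5bd3432: {1b17f1a, 5bd3432, fa8968e}.
In 0910bfe's history but not 5bd3432's: {0910bfe, 3bde199, 84f1391, 9f23bdc, b128515} — 5 commits.

5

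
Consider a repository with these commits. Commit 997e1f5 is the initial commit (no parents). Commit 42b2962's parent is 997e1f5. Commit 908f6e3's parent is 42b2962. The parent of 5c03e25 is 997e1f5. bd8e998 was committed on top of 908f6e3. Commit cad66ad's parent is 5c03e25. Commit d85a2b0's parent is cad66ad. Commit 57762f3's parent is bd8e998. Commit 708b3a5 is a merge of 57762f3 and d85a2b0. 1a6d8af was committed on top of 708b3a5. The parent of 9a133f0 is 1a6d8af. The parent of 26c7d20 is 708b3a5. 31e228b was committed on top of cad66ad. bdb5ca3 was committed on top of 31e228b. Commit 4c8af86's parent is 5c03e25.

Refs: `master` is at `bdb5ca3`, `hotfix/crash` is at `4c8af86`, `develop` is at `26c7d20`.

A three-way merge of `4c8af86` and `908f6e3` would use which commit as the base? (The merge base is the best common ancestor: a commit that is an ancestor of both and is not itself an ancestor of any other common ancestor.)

997e1f5

Ancestors of 4c8af86: {4c8af86, 5c03e25, 997e1f5}.
Ancestors of 908f6e3: {42b2962, 908f6e3, 997e1f5}.
Common ancestors: {997e1f5}.
The only common ancestor is 997e1f5, so it is the merge base.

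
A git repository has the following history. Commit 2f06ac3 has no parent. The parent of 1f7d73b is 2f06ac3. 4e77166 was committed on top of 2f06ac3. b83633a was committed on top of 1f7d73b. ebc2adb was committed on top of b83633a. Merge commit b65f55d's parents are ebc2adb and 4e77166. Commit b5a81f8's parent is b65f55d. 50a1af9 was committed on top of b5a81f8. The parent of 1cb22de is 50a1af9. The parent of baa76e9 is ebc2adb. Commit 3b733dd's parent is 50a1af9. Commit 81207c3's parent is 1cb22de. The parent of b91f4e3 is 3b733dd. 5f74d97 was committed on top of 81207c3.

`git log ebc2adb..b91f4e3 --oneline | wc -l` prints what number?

6

Reachable from b91f4e3: {1f7d73b, 2f06ac3, 3b733dd, 4e77166, 50a1af9, b5a81f8, b65f55d, b83633a, b91f4e3, ebc2adb}.
Reachable from ebc2adb: {1f7d73b, 2f06ac3, b83633a, ebc2adb}.
In b91f4e3's history but not ebc2adb's: {3b733dd, 4e77166, 50a1af9, b5a81f8, b65f55d, b91f4e3} — 6 commits.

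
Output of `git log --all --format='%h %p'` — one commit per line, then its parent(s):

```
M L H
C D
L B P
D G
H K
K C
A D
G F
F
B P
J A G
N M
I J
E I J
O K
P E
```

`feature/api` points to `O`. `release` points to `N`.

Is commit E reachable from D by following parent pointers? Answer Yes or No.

Ancestors of D: {D, F, G}.
E is not in that set, so it is not an ancestor of D.

No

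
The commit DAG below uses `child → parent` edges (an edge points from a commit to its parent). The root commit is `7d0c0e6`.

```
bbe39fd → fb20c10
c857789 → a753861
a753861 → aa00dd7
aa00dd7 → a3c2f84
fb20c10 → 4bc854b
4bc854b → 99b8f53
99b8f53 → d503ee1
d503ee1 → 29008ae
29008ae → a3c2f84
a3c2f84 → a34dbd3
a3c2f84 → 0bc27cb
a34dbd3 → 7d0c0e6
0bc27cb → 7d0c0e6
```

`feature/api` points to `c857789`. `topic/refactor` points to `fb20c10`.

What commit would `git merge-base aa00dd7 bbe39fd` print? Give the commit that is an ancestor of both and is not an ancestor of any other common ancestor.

Ancestors of aa00dd7: {0bc27cb, 7d0c0e6, a34dbd3, a3c2f84, aa00dd7}.
Ancestors of bbe39fd: {0bc27cb, 29008ae, 4bc854b, 7d0c0e6, 99b8f53, a34dbd3, a3c2f84, bbe39fd, d503ee1, fb20c10}.
Common ancestors: {0bc27cb, 7d0c0e6, a34dbd3, a3c2f84}.
Among these, a3c2f84 is not an ancestor of any other common ancestor — it is the merge base.

a3c2f84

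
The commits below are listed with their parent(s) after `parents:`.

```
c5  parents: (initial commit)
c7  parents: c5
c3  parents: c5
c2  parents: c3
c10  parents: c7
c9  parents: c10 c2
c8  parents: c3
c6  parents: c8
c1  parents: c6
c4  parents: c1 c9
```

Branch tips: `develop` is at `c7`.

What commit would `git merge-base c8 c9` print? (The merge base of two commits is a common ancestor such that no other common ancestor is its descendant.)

Ancestors of c8: {c3, c5, c8}.
Ancestors of c9: {c10, c2, c3, c5, c7, c9}.
Common ancestors: {c3, c5}.
Among these, c3 is not an ancestor of any other common ancestor — it is the merge base.

c3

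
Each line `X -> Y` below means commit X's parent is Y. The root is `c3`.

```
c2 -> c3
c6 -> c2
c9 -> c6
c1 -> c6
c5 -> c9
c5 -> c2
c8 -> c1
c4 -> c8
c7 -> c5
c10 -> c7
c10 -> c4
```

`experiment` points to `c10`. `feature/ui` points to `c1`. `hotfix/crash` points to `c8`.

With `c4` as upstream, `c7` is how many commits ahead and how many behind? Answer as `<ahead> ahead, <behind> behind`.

Reachable from c7: {c2, c3, c5, c6, c7, c9}.
Reachable from c4: {c1, c2, c3, c4, c6, c8}.
Only in c7's history (ahead): {c5, c7, c9} — 3.
Only in c4's history (behind): {c1, c4, c8} — 3.

3 ahead, 3 behind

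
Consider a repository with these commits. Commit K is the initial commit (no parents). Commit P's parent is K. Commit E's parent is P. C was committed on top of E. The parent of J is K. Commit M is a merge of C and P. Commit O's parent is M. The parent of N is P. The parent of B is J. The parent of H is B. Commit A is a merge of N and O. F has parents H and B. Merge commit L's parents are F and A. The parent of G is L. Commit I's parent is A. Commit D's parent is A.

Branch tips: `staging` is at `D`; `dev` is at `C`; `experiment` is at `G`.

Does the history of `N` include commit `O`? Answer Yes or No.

No

Ancestors of N: {K, N, P}.
O is not in that set, so it is not an ancestor of N.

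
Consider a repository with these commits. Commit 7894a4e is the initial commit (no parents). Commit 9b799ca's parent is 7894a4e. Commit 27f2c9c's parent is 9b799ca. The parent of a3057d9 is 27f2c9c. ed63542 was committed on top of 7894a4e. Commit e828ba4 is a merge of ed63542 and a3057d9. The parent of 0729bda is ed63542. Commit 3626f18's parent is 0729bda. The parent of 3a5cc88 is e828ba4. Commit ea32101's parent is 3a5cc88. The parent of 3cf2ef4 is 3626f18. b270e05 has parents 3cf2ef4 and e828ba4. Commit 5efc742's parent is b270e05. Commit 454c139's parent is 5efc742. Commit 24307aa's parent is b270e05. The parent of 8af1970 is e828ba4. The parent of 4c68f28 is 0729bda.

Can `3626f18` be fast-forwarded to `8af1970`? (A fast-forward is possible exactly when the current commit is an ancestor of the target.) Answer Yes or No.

A fast-forward from 3626f18 to 8af1970 is possible iff 3626f18 is an ancestor of 8af1970.
Ancestors of 8af1970: {27f2c9c, 7894a4e, 8af1970, 9b799ca, a3057d9, e828ba4, ed63542}.
3626f18 is not among them, so fast-forward is not possible.

No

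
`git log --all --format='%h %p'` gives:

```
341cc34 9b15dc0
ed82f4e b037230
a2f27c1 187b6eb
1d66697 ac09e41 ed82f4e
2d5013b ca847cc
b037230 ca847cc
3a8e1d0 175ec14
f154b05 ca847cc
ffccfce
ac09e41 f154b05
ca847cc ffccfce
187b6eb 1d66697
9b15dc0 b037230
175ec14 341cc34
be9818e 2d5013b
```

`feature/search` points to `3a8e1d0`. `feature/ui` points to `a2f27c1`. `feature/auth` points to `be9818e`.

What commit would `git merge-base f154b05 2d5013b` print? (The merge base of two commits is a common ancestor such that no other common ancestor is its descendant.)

ca847cc

Ancestors of f154b05: {ca847cc, f154b05, ffccfce}.
Ancestors of 2d5013b: {2d5013b, ca847cc, ffccfce}.
Common ancestors: {ca847cc, ffccfce}.
Among these, ca847cc is not an ancestor of any other common ancestor — it is the merge base.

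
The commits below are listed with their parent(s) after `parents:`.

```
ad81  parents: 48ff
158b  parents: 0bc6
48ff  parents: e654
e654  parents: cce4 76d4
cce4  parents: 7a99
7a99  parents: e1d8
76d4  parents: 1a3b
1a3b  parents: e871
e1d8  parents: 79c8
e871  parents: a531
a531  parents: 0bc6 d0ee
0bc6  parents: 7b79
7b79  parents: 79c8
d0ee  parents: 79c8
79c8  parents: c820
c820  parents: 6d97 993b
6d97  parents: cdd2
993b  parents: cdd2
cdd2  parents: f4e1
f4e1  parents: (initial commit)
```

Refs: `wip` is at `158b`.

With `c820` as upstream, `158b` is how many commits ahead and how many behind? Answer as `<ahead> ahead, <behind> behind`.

4 ahead, 0 behind

Reachable from 158b: {0bc6, 158b, 6d97, 79c8, 7b79, 993b, c820, cdd2, f4e1}.
Reachable from c820: {6d97, 993b, c820, cdd2, f4e1}.
Only in 158b's history (ahead): {0bc6, 158b, 79c8, 7b79} — 4.
Only in c820's history (behind): {} — 0.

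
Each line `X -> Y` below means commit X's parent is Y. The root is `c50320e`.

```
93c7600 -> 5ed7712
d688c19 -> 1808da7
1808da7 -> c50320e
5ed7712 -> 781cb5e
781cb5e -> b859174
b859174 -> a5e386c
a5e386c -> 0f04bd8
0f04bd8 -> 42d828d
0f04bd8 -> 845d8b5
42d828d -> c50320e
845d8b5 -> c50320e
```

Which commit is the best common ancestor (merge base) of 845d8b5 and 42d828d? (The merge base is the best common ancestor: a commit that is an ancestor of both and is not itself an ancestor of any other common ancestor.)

Ancestors of 845d8b5: {845d8b5, c50320e}.
Ancestors of 42d828d: {42d828d, c50320e}.
Common ancestors: {c50320e}.
The only common ancestor is c50320e, so it is the merge base.

c50320e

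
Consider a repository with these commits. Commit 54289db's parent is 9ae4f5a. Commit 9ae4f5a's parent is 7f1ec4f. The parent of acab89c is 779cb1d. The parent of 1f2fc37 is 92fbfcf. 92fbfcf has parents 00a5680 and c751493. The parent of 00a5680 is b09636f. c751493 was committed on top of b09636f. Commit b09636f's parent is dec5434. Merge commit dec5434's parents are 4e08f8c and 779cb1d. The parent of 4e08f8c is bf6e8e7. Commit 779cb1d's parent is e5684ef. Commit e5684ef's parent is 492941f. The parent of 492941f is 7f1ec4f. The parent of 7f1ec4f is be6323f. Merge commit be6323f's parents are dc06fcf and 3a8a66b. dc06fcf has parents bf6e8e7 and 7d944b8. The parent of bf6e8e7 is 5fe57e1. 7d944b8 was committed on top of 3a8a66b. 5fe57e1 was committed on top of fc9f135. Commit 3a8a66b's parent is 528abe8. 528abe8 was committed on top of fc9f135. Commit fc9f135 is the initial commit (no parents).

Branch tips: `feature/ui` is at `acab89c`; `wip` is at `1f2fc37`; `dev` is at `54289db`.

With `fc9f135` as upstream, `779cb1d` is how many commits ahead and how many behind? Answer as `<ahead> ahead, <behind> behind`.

11 ahead, 0 behind

Reachable from 779cb1d: {3a8a66b, 492941f, 528abe8, 5fe57e1, 779cb1d, 7d944b8, 7f1ec4f, be6323f, bf6e8e7, dc06fcf, e5684ef, fc9f135}.
Reachable from fc9f135: {fc9f135}.
Only in 779cb1d's history (ahead): {3a8a66b, 492941f, 528abe8, 5fe57e1, 779cb1d, 7d944b8, 7f1ec4f, be6323f, bf6e8e7, dc06fcf, e5684ef} — 11.
Only in fc9f135's history (behind): {} — 0.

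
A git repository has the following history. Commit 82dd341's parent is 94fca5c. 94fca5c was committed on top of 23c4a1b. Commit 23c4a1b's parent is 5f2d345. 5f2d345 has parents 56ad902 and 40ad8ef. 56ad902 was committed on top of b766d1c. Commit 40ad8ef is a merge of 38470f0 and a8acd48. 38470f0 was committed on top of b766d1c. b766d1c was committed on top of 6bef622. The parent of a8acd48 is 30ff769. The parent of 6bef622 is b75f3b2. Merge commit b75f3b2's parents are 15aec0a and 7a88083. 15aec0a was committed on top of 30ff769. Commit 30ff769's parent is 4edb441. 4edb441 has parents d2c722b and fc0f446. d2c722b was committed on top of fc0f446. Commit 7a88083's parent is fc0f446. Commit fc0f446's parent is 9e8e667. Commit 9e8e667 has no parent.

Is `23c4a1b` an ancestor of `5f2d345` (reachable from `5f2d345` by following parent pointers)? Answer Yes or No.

No

Ancestors of 5f2d345: {15aec0a, 30ff769, 38470f0, 40ad8ef, 4edb441, 56ad902, 5f2d345, 6bef622, 7a88083, 9e8e667, a8acd48, b75f3b2, b766d1c, d2c722b, fc0f446}.
23c4a1b is not in that set, so it is not an ancestor of 5f2d345.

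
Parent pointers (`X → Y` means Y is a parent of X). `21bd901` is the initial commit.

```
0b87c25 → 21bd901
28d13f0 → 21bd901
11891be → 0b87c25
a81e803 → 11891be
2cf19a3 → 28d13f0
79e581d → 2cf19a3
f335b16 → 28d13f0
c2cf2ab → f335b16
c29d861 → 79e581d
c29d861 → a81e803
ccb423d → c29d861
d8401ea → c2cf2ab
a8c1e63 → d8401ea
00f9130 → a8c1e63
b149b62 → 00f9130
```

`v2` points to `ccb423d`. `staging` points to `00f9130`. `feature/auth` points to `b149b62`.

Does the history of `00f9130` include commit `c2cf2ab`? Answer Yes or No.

Ancestors of 00f9130 (commits reachable by following parents): {00f9130, 21bd901, 28d13f0, a8c1e63, c2cf2ab, d8401ea, f335b16}.
c2cf2ab is in that set, so it is an ancestor of 00f9130.

Yes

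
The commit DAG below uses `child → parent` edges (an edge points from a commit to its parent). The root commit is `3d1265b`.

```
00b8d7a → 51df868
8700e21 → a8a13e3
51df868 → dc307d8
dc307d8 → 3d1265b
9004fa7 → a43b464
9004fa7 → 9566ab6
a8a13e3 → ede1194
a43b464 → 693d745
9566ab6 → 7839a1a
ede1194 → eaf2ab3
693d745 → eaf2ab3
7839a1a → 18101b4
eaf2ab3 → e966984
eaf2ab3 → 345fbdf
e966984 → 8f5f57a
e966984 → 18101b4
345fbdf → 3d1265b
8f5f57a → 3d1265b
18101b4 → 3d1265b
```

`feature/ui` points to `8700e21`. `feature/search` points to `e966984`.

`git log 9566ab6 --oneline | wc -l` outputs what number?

4

Walking parent pointers from 9566ab6: reachable set = {18101b4, 3d1265b, 7839a1a, 9566ab6}.
That is 4 commits.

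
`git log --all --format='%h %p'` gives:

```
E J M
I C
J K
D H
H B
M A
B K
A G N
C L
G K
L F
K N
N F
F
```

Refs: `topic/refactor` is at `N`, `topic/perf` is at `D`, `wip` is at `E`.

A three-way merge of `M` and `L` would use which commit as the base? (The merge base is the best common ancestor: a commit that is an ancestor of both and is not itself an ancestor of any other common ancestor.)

F

Ancestors of M: {A, F, G, K, M, N}.
Ancestors of L: {F, L}.
Common ancestors: {F}.
The only common ancestor is F, so it is the merge base.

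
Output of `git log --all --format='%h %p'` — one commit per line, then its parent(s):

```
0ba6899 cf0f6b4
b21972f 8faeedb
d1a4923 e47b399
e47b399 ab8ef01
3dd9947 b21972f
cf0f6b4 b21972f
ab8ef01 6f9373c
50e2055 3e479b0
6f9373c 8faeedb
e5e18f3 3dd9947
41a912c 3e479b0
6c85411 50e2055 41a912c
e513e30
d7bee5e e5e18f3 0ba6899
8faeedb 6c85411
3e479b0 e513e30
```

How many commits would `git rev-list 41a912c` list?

3

Walking parent pointers from 41a912c: reachable set = {3e479b0, 41a912c, e513e30}.
That is 3 commits.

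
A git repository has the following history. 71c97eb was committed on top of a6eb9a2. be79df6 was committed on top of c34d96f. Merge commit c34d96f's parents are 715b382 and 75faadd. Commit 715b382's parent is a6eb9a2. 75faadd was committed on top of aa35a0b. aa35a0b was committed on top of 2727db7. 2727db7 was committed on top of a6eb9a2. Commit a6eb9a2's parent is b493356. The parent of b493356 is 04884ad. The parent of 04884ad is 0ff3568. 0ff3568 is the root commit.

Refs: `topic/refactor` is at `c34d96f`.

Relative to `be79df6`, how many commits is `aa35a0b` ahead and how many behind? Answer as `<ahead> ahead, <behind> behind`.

Reachable from aa35a0b: {04884ad, 0ff3568, 2727db7, a6eb9a2, aa35a0b, b493356}.
Reachable from be79df6: {04884ad, 0ff3568, 2727db7, 715b382, 75faadd, a6eb9a2, aa35a0b, b493356, be79df6, c34d96f}.
Only in aa35a0b's history (ahead): {} — 0.
Only in be79df6's history (behind): {715b382, 75faadd, be79df6, c34d96f} — 4.

0 ahead, 4 behind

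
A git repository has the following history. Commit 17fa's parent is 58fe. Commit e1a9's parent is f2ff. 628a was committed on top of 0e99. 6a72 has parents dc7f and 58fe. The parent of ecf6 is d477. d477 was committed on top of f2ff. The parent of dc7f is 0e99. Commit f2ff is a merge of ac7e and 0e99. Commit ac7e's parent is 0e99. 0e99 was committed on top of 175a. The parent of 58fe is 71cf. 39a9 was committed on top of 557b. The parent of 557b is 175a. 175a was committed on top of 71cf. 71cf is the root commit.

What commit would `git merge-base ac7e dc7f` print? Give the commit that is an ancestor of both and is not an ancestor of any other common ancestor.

0e99

Ancestors of ac7e: {0e99, 175a, 71cf, ac7e}.
Ancestors of dc7f: {0e99, 175a, 71cf, dc7f}.
Common ancestors: {0e99, 175a, 71cf}.
Among these, 0e99 is not an ancestor of any other common ancestor — it is the merge base.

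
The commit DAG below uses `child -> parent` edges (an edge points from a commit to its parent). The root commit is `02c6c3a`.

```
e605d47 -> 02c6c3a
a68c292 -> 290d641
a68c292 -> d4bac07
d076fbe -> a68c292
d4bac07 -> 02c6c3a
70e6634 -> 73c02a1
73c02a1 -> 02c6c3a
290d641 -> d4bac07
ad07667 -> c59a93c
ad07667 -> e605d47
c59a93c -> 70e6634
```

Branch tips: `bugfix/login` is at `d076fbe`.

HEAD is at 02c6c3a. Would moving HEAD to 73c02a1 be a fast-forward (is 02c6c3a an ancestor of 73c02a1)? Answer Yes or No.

Yes

A fast-forward from 02c6c3a to 73c02a1 is possible iff 02c6c3a is an ancestor of 73c02a1.
Ancestors of 73c02a1: {02c6c3a, 73c02a1}.
02c6c3a is among them, so fast-forward is possible.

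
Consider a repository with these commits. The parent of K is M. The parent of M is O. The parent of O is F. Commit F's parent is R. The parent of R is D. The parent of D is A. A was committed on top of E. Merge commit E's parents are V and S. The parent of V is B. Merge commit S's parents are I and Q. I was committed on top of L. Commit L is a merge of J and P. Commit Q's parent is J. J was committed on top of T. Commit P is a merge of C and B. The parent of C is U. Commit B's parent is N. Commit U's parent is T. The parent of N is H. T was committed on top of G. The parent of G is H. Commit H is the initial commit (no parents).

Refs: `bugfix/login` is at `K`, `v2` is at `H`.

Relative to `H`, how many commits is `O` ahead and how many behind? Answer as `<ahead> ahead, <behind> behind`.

19 ahead, 0 behind

Reachable from O: {A, B, C, D, E, F, G, H, I, J, L, N, O, P, Q, R, S, T, U, V}.
Reachable from H: {H}.
Only in O's history (ahead): {A, B, C, D, E, F, G, I, J, L, N, O, P, Q, R, S, T, U, V} — 19.
Only in H's history (behind): {} — 0.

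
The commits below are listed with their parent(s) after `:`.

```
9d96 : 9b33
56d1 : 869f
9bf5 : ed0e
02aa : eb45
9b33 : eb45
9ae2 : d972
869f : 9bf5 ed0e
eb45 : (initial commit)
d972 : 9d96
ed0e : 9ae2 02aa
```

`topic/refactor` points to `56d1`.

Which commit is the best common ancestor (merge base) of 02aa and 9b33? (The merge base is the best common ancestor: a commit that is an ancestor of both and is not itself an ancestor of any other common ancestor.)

Ancestors of 02aa: {02aa, eb45}.
Ancestors of 9b33: {9b33, eb45}.
Common ancestors: {eb45}.
The only common ancestor is eb45, so it is the merge base.

eb45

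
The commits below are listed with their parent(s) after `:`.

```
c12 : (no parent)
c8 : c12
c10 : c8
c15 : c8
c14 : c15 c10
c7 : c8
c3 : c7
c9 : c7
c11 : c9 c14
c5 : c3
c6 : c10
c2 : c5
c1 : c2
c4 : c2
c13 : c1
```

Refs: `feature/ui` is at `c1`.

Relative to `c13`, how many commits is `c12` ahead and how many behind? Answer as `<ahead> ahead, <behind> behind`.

Reachable from c12: {c12}.
Reachable from c13: {c1, c12, c13, c2, c3, c5, c7, c8}.
Only in c12's history (ahead): {} — 0.
Only in c13's history (behind): {c1, c13, c2, c3, c5, c7, c8} — 7.

0 ahead, 7 behind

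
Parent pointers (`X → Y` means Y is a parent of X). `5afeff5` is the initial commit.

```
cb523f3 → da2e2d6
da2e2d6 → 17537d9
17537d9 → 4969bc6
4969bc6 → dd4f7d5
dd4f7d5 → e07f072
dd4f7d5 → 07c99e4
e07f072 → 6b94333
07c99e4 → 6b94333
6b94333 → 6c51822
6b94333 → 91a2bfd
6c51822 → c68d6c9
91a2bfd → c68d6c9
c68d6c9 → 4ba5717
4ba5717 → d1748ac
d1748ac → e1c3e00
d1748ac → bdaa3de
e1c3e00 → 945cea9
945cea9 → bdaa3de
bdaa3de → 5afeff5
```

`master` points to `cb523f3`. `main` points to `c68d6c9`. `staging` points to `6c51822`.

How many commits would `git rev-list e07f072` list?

11

Walking parent pointers from e07f072: reachable set = {4ba5717, 5afeff5, 6b94333, 6c51822, 91a2bfd, 945cea9, bdaa3de, c68d6c9, d1748ac, e07f072, e1c3e00}.
That is 11 commits.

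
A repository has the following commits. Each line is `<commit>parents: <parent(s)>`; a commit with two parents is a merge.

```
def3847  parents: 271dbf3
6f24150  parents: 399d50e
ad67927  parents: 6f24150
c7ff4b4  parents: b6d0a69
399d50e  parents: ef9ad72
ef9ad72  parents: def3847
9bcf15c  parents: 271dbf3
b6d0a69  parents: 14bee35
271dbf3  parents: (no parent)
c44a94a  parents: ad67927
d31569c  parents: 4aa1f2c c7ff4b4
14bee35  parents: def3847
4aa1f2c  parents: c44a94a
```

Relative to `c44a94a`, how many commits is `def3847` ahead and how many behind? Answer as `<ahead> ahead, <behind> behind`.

Reachable from def3847: {271dbf3, def3847}.
Reachable from c44a94a: {271dbf3, 399d50e, 6f24150, ad67927, c44a94a, def3847, ef9ad72}.
Only in def3847's history (ahead): {} — 0.
Only in c44a94a's history (behind): {399d50e, 6f24150, ad67927, c44a94a, ef9ad72} — 5.

0 ahead, 5 behind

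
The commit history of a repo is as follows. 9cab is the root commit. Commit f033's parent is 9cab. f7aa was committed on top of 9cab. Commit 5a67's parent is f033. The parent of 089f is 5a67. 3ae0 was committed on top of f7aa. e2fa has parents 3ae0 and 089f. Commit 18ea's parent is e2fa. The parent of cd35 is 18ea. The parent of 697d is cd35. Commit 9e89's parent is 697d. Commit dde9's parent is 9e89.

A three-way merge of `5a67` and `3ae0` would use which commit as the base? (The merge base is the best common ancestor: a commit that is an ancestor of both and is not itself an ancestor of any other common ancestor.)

Ancestors of 5a67: {5a67, 9cab, f033}.
Ancestors of 3ae0: {3ae0, 9cab, f7aa}.
Common ancestors: {9cab}.
The only common ancestor is 9cab, so it is the merge base.

9cab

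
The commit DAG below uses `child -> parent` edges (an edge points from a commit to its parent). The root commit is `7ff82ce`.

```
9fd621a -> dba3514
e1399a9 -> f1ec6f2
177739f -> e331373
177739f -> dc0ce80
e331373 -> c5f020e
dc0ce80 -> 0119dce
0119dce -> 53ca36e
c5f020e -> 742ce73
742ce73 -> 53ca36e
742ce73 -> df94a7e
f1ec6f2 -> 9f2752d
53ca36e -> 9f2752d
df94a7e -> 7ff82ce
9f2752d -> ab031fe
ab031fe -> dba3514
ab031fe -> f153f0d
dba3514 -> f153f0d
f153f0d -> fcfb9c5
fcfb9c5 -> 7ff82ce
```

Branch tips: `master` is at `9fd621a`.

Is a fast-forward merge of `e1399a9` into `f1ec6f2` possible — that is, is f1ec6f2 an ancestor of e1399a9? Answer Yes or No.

A fast-forward from f1ec6f2 to e1399a9 is possible iff f1ec6f2 is an ancestor of e1399a9.
Ancestors of e1399a9: {7ff82ce, 9f2752d, ab031fe, dba3514, e1399a9, f153f0d, f1ec6f2, fcfb9c5}.
f1ec6f2 is among them, so fast-forward is possible.

Yes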